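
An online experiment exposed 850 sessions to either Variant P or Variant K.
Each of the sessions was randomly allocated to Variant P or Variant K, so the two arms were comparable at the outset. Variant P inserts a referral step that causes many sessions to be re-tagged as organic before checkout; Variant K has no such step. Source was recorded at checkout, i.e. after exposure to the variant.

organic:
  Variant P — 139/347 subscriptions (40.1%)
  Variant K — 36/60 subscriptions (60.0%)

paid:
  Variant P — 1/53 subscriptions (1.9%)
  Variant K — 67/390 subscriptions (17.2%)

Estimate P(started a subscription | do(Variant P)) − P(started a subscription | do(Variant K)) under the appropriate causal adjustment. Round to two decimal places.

+0.12

Variant K is higher inside every traffic source stratum but Variant P is higher in aggregate. Whether to stratify depends on how traffic source relates to the variant.
Traffic source is downstream of the variant. One should not condition on a consequence of treatment, so the overall rates are the right comparison.
The causal difference is the pooled difference: 0.350 − 0.229 = +0.121.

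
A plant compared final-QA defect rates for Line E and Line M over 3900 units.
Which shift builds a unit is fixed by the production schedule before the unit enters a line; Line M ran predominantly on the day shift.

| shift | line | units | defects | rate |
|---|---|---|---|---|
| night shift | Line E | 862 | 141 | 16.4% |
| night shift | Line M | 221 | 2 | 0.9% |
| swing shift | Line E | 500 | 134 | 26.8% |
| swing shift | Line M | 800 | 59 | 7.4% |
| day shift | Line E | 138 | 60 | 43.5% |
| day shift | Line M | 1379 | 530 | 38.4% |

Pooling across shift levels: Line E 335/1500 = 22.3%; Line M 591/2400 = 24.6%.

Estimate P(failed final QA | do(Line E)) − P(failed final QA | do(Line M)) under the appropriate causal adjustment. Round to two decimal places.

Line M is lower inside every shift stratum but Line E is lower in aggregate. Whether to stratify depends on how shift relates to the line.
The imbalance in shift arose from how units were allocated, not from anything the line did; and shift independently affects the outcome. The pooled gap is confounded — condition on shift.
Adjusting over the population distribution of shift: 0.278·(0.164−0.009) + 0.333·(0.268−0.074) + 0.389·(0.435−0.384) = +0.127.

+0.13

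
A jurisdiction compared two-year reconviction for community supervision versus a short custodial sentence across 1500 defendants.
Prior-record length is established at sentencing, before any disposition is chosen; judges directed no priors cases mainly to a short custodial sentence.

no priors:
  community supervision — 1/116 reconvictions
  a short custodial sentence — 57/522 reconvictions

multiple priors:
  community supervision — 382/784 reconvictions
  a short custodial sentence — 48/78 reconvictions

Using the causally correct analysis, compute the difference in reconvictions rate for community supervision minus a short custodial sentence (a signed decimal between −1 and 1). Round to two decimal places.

-0.12

Within every prior-record length level community supervision has the lower rate, yet pooled a short custodial sentence does — Simpson's reversal.
Prior-record length differs across dispositions for reasons unrelated to any effect of the disposition itself, and it separately predicts the outcome — a classic confounder. We must compare within prior-record length levels.
Adjusting over the population distribution of prior-record length: 0.425·(0.009−0.109) + 0.575·(0.487−0.615) = -0.116.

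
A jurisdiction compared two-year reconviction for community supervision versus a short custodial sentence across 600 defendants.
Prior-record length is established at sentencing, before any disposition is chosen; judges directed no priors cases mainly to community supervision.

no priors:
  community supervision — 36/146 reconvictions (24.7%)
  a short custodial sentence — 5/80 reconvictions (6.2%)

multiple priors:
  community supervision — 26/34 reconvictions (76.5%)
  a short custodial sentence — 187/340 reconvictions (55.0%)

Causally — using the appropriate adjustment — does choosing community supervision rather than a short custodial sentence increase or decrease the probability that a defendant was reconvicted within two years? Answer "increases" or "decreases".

Within every prior-record length level a short custodial sentence has the lower rate, yet pooled community supervision does — Simpson's reversal.
Since prior-record length is a pre-existing factor (not a product of the disposition) and it affects the outcome on its own, it is a confounder. The stratified rates, not the pooled rate, identify the causal effect.
Within each level — no priors: 24.7% vs 6.2%; multiple priors: 76.5% vs 55.0% — a short custodial sentence is lower every time.

increases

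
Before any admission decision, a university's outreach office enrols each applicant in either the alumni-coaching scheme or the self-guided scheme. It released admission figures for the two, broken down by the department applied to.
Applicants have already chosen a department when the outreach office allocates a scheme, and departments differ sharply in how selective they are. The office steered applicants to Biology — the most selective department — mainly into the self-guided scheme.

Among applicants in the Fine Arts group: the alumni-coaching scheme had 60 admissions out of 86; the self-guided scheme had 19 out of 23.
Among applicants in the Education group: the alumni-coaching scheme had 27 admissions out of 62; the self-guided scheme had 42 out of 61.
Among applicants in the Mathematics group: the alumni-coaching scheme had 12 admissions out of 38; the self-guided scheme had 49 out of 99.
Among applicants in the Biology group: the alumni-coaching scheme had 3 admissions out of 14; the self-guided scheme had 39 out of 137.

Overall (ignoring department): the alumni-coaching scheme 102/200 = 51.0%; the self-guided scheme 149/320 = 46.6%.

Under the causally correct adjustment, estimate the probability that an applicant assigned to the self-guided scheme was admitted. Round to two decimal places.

The stratified and pooled comparisons disagree (the self-guided scheme wins within each department; the alumni-coaching scheme wins overall), so the answer turns on the causal role of department.
Since department is a pre-existing factor (not a product of the outreach scheme) and it affects the outcome on its own, it is a confounder. The stratified rates, not the pooled rate, identify the causal effect.
Standardising the self-guided scheme to the population department mix: 0.210·19/23 + 0.237·42/61 + 0.263·49/99 + 0.290·39/137 = 0.549.

0.55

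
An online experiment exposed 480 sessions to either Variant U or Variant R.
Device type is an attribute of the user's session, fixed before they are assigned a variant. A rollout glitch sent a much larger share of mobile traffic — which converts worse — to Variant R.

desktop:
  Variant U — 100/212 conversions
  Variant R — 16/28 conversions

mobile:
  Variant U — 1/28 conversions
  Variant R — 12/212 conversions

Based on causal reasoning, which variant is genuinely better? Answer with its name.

Variant R

Within every device type level Variant R has the higher rate, yet pooled Variant U does — Simpson's reversal.
Device type differs across variants for reasons unrelated to any effect of the variant itself, and it separately predicts the outcome — a classic confounder. We must compare within device type levels.
Within each level — desktop: 47.2% vs 57.1%; mobile: 3.6% vs 5.7% — Variant R is higher every time.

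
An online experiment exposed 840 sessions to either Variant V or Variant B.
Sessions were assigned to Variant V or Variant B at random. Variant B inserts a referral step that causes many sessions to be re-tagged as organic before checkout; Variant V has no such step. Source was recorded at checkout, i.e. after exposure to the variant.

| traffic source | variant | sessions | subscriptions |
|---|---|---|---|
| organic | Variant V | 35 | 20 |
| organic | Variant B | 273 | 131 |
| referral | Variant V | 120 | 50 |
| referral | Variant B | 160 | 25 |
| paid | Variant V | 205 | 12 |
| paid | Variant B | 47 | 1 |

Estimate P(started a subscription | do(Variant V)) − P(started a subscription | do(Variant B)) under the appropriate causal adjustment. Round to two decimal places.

-0.10

Traffic source is recorded after the variant and is itself shifted by it — it sits on the causal path from variant to outcome. Conditioning on a mediator would strip out part of the effect we want; the pooled comparison gives the total causal effect.
The causal difference is the pooled difference: 0.228 − 0.327 = -0.099.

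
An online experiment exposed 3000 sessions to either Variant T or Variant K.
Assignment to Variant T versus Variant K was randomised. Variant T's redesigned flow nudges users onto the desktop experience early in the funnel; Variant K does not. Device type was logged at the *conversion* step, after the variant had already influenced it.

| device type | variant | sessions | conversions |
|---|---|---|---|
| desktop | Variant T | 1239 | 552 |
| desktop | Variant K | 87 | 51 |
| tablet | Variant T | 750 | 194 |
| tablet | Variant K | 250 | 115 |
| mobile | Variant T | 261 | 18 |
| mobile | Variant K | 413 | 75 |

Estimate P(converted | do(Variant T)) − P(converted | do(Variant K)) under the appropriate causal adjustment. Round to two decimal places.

The stratified and pooled comparisons disagree (Variant K wins within each device type; Variant T wins overall), so the answer turns on the causal role of device type.
Because the variant influences device type, device type is a post-treatment mediator, not a confounder. Stratifying on it would bias the estimate; the causal effect is the crude pooled difference.
The causal difference is the pooled difference: 0.340 − 0.321 = +0.018.

+0.02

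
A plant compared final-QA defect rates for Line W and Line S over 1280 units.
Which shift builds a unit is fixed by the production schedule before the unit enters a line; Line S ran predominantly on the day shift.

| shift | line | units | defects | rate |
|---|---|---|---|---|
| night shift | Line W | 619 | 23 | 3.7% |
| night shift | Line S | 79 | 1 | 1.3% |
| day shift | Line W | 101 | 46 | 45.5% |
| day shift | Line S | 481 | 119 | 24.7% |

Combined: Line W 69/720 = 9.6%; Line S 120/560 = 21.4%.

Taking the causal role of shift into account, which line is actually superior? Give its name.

Line S

The stratified and pooled comparisons disagree (Line S wins within each shift; Line W wins overall), so the answer turns on the causal role of shift.
Here shift is a common cause — it drives both which line a case falls under and the outcome. The crude comparison mixes populations; the stratum-specific rates are the causally relevant ones.
Within each level — night shift: 3.7% vs 1.3%; day shift: 45.5% vs 24.7% — Line S is lower every time.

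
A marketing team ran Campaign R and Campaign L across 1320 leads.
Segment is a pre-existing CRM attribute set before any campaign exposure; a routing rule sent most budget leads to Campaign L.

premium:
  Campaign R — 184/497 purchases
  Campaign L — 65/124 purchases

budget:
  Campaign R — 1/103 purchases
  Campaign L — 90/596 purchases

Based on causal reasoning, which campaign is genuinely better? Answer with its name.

Campaign L

Customer segment is set before the campaign has any effect — it is not caused by the campaign — and it independently drives the outcome. That makes it a confounder, so the causal comparison is within customer segment levels.
Within each level — premium: 37.0% vs 52.4%; budget: 1.0% vs 15.1% — Campaign L is higher every time.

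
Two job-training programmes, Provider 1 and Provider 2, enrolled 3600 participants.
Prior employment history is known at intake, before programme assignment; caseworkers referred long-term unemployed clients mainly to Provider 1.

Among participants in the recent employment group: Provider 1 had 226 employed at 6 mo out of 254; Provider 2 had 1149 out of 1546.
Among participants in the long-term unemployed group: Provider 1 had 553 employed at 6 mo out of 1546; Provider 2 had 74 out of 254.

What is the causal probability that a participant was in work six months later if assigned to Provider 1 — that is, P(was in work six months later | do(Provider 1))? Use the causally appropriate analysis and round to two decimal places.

0.62

Prior employment history is set before the programme has any effect — it is not caused by the programme — and it independently drives the outcome. That makes it a confounder, so the causal comparison is within prior employment history levels.
Standardising Provider 1 to the population prior employment history mix: 0.500·226/254 + 0.500·553/1546 = 0.624.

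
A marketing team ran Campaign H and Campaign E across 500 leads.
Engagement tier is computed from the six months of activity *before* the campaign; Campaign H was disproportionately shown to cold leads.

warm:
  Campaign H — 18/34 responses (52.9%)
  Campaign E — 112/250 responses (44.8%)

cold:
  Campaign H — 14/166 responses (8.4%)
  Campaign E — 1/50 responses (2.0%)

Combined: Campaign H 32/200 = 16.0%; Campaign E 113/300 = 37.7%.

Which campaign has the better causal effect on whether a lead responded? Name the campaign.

Campaign H is higher inside every engagement tier stratum but Campaign E is higher in aggregate. Whether to stratify depends on how engagement tier relates to the campaign.
Since engagement tier is a pre-existing factor (not a product of the campaign) and it affects the outcome on its own, it is a confounder. The stratified rates, not the pooled rate, identify the causal effect.
Within each level — warm: 52.9% vs 44.8%; cold: 8.4% vs 2.0% — Campaign H is higher every time.

Campaign H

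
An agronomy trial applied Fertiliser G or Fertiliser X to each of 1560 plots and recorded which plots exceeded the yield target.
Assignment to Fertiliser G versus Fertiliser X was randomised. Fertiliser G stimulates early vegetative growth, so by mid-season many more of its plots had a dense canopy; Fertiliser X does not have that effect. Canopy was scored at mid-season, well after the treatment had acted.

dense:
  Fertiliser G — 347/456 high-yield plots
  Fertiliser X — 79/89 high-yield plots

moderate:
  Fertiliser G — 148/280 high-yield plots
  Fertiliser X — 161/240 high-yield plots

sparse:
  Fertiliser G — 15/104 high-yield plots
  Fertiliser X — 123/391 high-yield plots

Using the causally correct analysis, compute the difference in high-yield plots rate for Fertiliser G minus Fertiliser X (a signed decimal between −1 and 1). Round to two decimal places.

Fertiliser X is higher inside every mid-season canopy stratum but Fertiliser G is higher in aggregate. Whether to stratify depends on how mid-season canopy relates to the fertiliser.
Mid-season canopy is downstream of the fertiliser. One should not condition on a consequence of treatment, so the overall rates are the right comparison.
The causal difference is the pooled difference: 0.607 − 0.504 = +0.103.

+0.10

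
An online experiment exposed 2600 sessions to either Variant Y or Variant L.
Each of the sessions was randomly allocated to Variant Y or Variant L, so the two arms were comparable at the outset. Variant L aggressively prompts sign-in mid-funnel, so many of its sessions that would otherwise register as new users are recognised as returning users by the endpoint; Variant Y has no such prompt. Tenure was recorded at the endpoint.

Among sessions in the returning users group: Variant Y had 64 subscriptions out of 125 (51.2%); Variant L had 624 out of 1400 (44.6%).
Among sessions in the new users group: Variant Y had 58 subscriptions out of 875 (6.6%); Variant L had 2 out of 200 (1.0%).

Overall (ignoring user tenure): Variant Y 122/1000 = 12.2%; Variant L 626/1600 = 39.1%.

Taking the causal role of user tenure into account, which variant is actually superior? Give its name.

Variant L

Stratifying would compare variants among sessions the variants themselves sorted into user tenure groups — a form of selection on an intermediate. The unconditioned pooled rates give the total causal effect.
Pooled: Variant Y 12.2% vs Variant L 39.1%; Variant L is higher overall.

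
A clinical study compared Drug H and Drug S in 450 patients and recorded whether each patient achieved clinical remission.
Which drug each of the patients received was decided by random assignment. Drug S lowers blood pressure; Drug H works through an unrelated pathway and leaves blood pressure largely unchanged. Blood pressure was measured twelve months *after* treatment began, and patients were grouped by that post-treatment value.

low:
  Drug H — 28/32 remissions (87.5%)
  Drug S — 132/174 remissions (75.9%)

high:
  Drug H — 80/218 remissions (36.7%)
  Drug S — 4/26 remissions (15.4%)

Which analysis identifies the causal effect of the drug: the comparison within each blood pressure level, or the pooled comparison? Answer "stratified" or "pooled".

Stratifying would compare drugs among patients the drugs themselves sorted into blood pressure groups — a form of selection on an intermediate. The unconditioned pooled rates give the total causal effect.
Pooled: Drug H 43.2% vs Drug S 68.0%; Drug S is higher overall.

pooled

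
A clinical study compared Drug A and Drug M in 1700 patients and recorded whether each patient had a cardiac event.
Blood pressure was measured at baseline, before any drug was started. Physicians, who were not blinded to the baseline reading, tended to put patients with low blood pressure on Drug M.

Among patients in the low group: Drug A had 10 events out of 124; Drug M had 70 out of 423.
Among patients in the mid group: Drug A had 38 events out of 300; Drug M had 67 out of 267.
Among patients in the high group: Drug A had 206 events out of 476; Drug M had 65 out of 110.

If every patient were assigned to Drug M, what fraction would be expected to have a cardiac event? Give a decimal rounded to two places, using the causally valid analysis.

Within every blood pressure level Drug A has the lower rate, yet pooled Drug M does — Simpson's reversal.
Blood pressure is set before the drug has any effect — it is not caused by the drug — and it independently drives the outcome. That makes it a confounder, so the causal comparison is within blood pressure levels.
Standardising Drug M to the population blood pressure mix: 0.322·70/423 + 0.334·67/267 + 0.345·65/110 = 0.341.

0.34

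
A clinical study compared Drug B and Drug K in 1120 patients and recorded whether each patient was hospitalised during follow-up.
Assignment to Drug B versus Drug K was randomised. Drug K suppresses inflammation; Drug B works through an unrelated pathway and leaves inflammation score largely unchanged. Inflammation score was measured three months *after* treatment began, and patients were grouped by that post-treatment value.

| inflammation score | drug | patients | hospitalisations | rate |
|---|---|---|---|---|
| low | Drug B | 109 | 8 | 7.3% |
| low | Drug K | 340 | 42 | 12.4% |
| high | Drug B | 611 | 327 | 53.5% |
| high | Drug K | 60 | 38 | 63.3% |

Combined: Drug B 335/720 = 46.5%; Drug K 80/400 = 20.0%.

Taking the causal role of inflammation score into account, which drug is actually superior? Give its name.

The inflammation score-specific comparison favours Drug B throughout, but the pooled figures favour Drug K. The question is whether to condition on inflammation score.
Stratifying would compare drugs among patients the drugs themselves sorted into inflammation score groups — a form of selection on an intermediate. The unconditioned pooled rates give the total causal effect.
Pooled: Drug B 46.5% vs Drug K 20.0%; Drug K is lower overall.

Drug K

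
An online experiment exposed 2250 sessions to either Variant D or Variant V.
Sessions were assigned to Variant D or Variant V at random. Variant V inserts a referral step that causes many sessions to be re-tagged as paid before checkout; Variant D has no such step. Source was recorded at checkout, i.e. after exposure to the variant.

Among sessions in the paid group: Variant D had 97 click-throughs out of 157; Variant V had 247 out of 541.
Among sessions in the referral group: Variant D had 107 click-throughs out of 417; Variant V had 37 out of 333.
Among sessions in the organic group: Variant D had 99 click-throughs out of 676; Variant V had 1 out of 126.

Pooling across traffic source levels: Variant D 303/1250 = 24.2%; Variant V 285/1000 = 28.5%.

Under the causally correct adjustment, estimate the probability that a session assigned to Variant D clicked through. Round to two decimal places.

The stratified and pooled comparisons disagree (Variant D wins within each traffic source; Variant V wins overall), so the answer turns on the causal role of traffic source.
Stratifying would compare variants among sessions the variants themselves sorted into traffic source groups — a form of selection on an intermediate. The unconditioned pooled rates give the total causal effect.
So P(outcome | do(Variant D)) is just the pooled rate for Variant D: 303/1250 = 0.242.

0.24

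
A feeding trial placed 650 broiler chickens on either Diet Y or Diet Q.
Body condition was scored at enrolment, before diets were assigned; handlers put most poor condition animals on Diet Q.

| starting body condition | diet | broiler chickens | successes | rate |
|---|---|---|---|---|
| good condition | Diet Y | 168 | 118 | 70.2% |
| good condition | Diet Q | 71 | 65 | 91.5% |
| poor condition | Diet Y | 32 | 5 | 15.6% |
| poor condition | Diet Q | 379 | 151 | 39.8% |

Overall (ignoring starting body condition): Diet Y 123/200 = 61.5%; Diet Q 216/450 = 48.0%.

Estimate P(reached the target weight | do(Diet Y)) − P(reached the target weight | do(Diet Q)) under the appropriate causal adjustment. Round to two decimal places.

-0.23

Within every starting body condition level Diet Q has the higher rate, yet pooled Diet Y does — Simpson's reversal.
Starting body condition satisfies the back-door criterion: it is not a descendant of the diet, and it blocks the spurious path from diet to outcome. Adjusting for it (i.e., using the within-starting body condition rates) gives the causal effect.
Adjusting over the population distribution of starting body condition: 0.368·(0.702−0.915) + 0.632·(0.156−0.398) = -0.231.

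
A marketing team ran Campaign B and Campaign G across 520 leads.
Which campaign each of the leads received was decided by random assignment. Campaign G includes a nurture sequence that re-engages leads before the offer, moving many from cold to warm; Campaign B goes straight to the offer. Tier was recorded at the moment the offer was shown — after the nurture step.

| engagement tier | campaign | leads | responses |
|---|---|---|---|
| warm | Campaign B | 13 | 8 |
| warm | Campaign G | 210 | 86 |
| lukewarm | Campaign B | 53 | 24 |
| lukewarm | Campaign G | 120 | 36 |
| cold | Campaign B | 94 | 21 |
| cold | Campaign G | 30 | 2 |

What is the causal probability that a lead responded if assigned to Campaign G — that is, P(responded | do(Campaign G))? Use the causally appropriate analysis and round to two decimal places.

0.34

The engagement tier-specific comparison favours Campaign B throughout, but the pooled figures favour Campaign G. The question is whether to condition on engagement tier.
Engagement tier here is a post-treatment variable shaped by the campaign; conditioning on it would introduce bias rather than remove it. The overall comparison is the causal one.
So P(outcome | do(Campaign G)) is just the pooled rate for Campaign G: 124/360 = 0.344.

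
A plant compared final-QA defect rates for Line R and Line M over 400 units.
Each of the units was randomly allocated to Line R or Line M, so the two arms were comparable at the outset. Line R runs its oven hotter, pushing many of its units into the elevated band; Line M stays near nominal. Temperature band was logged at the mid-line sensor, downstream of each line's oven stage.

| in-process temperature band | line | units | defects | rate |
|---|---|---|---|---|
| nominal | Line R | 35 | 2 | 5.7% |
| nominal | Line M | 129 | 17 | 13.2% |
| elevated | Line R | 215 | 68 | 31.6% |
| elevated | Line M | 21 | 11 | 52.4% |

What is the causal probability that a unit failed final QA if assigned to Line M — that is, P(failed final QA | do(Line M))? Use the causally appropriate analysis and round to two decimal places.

0.19

Because the line influences in-process temperature band, in-process temperature band is a post-treatment mediator, not a confounder. Stratifying on it would bias the estimate; the causal effect is the crude pooled difference.
So P(outcome | do(Line M)) is just the pooled rate for Line M: 28/150 = 0.187.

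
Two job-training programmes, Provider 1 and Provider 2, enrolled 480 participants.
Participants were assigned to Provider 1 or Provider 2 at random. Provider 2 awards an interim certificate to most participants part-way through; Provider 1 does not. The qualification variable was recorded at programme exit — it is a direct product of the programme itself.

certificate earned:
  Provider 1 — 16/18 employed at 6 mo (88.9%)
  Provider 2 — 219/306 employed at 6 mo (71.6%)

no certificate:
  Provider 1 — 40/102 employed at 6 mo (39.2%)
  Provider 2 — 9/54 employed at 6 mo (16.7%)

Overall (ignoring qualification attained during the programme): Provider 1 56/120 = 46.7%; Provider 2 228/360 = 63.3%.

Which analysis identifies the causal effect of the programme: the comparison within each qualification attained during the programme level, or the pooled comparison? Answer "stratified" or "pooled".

pooled

Qualification attained during the programme lies on the pathway programme → qualification attained during the programme → outcome, so adjusting for it blocks the indirect effect. For the total causal effect of programme, use the unadjusted pooled rates.
Pooled: Provider 1 46.7% vs Provider 2 63.3%; Provider 2 is higher overall.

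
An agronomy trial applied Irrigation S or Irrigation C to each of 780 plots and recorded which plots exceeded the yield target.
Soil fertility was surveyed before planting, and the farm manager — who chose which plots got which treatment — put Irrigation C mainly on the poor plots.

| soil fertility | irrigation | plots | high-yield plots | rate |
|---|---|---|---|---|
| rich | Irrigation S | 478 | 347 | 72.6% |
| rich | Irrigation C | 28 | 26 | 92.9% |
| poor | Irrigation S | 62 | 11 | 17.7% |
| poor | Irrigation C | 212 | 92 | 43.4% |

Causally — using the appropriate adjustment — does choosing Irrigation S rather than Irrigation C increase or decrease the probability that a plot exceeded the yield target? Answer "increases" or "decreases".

decreases

Within every soil fertility level Irrigation C has the higher rate, yet pooled Irrigation S does — Simpson's reversal.
The imbalance in soil fertility arose from how plots were allocated, not from anything the irrigation did; and soil fertility independently affects the outcome. The pooled gap is confounded — condition on soil fertility.
Within each level — rich: 72.6% vs 92.9%; poor: 17.7% vs 43.4% — Irrigation C is higher every time.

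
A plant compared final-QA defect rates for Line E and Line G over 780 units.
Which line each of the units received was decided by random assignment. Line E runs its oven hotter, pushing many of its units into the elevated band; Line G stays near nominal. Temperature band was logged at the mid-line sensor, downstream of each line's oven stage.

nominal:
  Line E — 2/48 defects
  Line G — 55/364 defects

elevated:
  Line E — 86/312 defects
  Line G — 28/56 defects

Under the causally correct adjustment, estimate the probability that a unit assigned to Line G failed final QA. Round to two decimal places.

0.20

Within every in-process temperature band level Line E has the lower rate, yet pooled Line G does — Simpson's reversal.
The distribution of in-process temperature band is itself part of what the line does — it is an intermediate outcome. Holding it fixed would remove that part of the effect; the total effect is the pooled difference.
So P(outcome | do(Line G)) is just the pooled rate for Line G: 83/420 = 0.198.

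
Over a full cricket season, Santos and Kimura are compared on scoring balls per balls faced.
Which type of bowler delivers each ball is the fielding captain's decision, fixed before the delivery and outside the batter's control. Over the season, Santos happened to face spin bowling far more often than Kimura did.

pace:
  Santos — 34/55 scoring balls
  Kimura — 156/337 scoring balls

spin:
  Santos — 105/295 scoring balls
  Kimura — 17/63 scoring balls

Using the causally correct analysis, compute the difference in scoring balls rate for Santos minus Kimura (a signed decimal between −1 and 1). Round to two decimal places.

+0.12

Within every bowling type level Santos has the higher rate, yet pooled Kimura does — Simpson's reversal.
Here bowling type is a common cause — it drives both which player a case falls under and the outcome. The crude comparison mixes populations; the stratum-specific rates are the causally relevant ones.
Adjusting over the population distribution of bowling type: 0.523·(0.618−0.463) + 0.477·(0.356−0.270) = +0.122.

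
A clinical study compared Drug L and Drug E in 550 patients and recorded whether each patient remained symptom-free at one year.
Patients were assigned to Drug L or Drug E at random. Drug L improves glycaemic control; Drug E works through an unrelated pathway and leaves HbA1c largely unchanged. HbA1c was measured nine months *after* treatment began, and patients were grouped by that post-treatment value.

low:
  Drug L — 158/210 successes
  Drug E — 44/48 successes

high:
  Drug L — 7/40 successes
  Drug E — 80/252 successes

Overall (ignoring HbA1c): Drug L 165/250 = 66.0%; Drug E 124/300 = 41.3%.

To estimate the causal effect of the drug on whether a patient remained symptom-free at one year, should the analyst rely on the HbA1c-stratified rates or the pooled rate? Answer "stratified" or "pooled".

Because the drug influences HbA1c, HbA1c is a post-treatment mediator, not a confounder. Stratifying on it would bias the estimate; the causal effect is the crude pooled difference.
Pooled: Drug L 66.0% vs Drug E 41.3%; Drug L is higher overall.

pooled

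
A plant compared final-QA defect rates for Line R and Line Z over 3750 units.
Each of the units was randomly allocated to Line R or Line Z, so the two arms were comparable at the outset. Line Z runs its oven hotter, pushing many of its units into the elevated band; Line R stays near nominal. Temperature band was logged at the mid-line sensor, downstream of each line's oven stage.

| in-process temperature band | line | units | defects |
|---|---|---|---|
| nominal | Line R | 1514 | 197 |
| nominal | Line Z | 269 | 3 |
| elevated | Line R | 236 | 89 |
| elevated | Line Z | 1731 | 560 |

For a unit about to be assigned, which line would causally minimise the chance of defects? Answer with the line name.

Line R

In-process temperature band is recorded after the line and is itself shifted by it — it sits on the causal path from line to outcome. Conditioning on a mediator would strip out part of the effect we want; the pooled comparison gives the total causal effect.
Pooled: Line R 16.3% vs Line Z 28.1%; Line R is lower overall.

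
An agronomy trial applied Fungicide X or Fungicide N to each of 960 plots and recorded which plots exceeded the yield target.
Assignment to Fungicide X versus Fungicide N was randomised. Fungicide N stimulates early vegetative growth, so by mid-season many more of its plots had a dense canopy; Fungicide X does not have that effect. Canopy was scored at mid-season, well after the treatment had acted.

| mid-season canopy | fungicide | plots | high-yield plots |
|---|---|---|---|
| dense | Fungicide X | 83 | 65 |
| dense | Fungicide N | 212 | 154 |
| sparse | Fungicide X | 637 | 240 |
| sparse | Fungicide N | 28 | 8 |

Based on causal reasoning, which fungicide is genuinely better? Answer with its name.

Fungicide N

Fungicide X is higher inside every mid-season canopy stratum but Fungicide N is higher in aggregate. Whether to stratify depends on how mid-season canopy relates to the fungicide.
Mid-season canopy is downstream of the fungicide. One should not condition on a consequence of treatment, so the overall rates are the right comparison.
Pooled: Fungicide X 42.4% vs Fungicide N 67.5%; Fungicide N is higher overall.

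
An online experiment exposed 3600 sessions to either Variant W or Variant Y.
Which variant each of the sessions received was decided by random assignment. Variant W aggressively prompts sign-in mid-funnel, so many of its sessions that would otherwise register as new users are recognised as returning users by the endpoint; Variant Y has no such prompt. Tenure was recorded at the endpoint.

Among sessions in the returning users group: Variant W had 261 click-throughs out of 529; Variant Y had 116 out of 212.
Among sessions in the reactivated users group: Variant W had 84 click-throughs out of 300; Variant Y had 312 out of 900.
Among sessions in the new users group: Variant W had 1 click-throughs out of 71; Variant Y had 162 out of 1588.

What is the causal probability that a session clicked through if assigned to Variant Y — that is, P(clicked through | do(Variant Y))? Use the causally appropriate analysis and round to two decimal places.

The stratified and pooled comparisons disagree (Variant Y wins within each user tenure; Variant W wins overall), so the answer turns on the causal role of user tenure.
User tenure lies on the pathway variant → user tenure → outcome, so adjusting for it blocks the indirect effect. For the total causal effect of variant, use the unadjusted pooled rates.
So P(outcome | do(Variant Y)) is just the pooled rate for Variant Y: 590/2700 = 0.219.

0.22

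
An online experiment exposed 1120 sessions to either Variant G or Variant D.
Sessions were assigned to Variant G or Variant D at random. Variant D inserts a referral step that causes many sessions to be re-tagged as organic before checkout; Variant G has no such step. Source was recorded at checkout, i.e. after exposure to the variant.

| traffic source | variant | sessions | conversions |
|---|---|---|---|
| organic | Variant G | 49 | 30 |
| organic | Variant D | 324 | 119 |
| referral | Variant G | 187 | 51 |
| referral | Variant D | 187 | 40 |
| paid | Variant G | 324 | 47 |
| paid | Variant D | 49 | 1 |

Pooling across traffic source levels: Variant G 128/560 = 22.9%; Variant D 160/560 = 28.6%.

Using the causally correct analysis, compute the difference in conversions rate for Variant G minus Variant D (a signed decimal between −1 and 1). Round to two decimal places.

-0.06

The traffic source-specific comparison favours Variant G throughout, but the pooled figures favour Variant D. The question is whether to condition on traffic source.
Traffic source here is a post-treatment variable shaped by the variant; conditioning on it would introduce bias rather than remove it. The overall comparison is the causal one.
The causal difference is the pooled difference: 0.229 − 0.286 = -0.057.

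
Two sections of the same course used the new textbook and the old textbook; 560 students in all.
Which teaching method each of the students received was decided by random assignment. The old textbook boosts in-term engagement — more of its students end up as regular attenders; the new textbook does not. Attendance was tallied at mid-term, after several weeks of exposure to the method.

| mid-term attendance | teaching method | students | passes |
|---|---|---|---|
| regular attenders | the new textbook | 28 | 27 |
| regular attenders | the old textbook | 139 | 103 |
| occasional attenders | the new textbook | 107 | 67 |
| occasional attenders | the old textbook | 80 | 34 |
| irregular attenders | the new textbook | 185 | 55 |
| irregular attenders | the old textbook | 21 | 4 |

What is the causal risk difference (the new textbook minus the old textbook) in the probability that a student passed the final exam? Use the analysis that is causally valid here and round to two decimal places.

-0.12

Within every mid-term attendance level the new textbook has the higher rate, yet pooled the old textbook does — Simpson's reversal.
Stratifying would compare teaching methods among students the teaching methods themselves sorted into mid-term attendance groups — a form of selection on an intermediate. The unconditioned pooled rates give the total causal effect.
The causal difference is the pooled difference: 0.466 − 0.588 = -0.122.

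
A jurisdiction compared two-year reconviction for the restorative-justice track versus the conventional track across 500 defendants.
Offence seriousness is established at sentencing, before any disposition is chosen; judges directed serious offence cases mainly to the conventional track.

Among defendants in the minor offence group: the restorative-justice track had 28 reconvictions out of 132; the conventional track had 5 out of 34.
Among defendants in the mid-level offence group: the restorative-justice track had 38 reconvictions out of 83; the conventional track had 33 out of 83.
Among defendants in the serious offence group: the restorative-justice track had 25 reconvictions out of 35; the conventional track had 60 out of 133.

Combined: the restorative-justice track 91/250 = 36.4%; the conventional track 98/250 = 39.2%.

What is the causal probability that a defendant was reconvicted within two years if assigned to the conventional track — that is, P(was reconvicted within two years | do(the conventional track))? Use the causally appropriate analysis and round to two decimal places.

Here offence seriousness is a common cause — it drives both which disposition a case falls under and the outcome. The crude comparison mixes populations; the stratum-specific rates are the causally relevant ones.
Standardising the conventional track to the population offence seriousness mix: 0.332·5/34 + 0.332·33/83 + 0.336·60/133 = 0.332.

0.33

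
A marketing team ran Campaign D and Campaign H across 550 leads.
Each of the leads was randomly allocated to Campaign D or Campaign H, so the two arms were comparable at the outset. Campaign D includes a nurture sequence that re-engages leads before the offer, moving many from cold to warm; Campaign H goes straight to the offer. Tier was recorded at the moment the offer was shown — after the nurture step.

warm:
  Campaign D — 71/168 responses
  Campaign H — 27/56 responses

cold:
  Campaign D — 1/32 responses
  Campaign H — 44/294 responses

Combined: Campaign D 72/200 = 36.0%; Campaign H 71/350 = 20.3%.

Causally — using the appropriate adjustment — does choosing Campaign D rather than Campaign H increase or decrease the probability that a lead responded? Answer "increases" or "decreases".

Within every engagement tier level Campaign H has the higher rate, yet pooled Campaign D does — Simpson's reversal.
Engagement tier lies on the pathway campaign → engagement tier → outcome, so adjusting for it blocks the indirect effect. For the total causal effect of campaign, use the unadjusted pooled rates.
Pooled: Campaign D 36.0% vs Campaign H 20.3%; Campaign D is higher overall.

increases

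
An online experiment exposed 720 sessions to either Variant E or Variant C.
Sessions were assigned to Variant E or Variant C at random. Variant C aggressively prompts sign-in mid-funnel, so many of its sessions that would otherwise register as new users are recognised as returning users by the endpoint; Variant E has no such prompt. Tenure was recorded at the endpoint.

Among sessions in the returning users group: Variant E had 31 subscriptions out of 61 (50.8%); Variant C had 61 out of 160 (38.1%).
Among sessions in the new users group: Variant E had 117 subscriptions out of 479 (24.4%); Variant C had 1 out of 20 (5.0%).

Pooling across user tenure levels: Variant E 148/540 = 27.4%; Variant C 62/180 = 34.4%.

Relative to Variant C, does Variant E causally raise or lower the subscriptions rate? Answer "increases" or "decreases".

User tenure is recorded after the variant and is itself shifted by it — it sits on the causal path from variant to outcome. Conditioning on a mediator would strip out part of the effect we want; the pooled comparison gives the total causal effect.
Pooled: Variant E 27.4% vs Variant C 34.4%; Variant C is higher overall.

decreases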